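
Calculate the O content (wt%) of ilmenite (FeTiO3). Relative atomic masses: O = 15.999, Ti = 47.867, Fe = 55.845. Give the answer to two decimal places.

31.64 wt%

Formula mass = 1×55.845 + 1×47.867 + 3×15.999 = 151.709 g/mol, of which 47.997 g is O.
So O makes up 47.997/151.709 = 0.3164 of the mass, i.e. 31.64%.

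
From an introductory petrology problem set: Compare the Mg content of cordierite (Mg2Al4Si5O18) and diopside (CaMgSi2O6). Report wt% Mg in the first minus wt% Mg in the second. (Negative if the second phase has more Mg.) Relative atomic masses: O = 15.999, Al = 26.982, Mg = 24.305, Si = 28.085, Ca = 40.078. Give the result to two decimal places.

First mineral: 48.610 g Mg in 584.945 g formula = 8.31 wt% Mg.
Second mineral: 24.305 g Mg in 216.547 g formula = 11.22 wt% Mg.
8.31% − 11.22% gives a difference of -2.91 percentage points.

-2.91 percentage points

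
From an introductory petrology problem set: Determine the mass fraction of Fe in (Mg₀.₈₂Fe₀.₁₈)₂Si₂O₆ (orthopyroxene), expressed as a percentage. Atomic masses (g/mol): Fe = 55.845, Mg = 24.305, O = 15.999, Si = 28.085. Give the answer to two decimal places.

M((Mg₀.₈₂Fe₀.₁₈)₂Si₂O₆) = 212.128 g/mol.
Fe contributes 0.36 × 55.845 = 20.104 g per mole.
20.104/212.128 = 0.0948 → 9.48%.

9.48 wt%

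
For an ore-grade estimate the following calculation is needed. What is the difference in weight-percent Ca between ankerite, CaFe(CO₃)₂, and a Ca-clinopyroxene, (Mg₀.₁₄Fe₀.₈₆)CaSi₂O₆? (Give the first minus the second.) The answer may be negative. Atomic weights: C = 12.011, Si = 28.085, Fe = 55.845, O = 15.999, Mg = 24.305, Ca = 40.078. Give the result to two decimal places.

2.11 percentage points

First mineral: 40.078 g Ca in 215.939 g formula = 18.56 wt% Ca.
Second mineral: 40.078 g Ca in 243.671 g formula = 16.45 wt% Ca.
18.56% − 16.45% gives a difference of 2.11 percentage points.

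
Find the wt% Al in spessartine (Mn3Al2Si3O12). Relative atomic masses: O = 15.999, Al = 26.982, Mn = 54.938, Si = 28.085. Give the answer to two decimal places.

Molar mass of Mn3Al2Si3O12: 3*54.938 + 2*26.982 + 3*28.085 + 12*15.999 = 495.021 g/mol.
Mass of Al per formula unit: 2 × 26.982 = 53.964 g.
Weight fraction Al = 53.964 / 495.021 = 0.1090.

10.90 mass %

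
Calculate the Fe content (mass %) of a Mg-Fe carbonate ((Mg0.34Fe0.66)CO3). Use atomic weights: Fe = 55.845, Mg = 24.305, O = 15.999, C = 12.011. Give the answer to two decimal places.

Molar mass of (Mg0.34Fe0.66)CO3: 0.34*24.305 + 0.66*55.845 + 1*12.011 + 3*15.999 = 105.129 g/mol.
Mass of Fe per formula unit: 0.66 × 55.845 = 36.858 g.
Weight fraction Fe = 36.858 / 105.129 = 0.3506.

35.06 mass %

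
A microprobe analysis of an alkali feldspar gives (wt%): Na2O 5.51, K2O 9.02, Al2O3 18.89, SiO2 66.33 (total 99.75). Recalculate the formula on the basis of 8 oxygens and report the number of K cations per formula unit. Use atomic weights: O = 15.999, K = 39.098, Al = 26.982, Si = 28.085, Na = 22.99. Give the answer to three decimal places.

Na2O: 5.51/61.979 = 0.08890 mol → 0.17780 mol Na, 0.08890 mol O.
K2O: 9.02/94.195 = 0.09576 mol → 0.19152 mol K, 0.09576 mol O.
Al2O3: 18.89/101.961 = 0.18527 mol → 0.37054 mol Al, 0.55581 mol O.
SiO2: 66.33/60.083 = 1.10397 mol → 1.10397 mol Si, 2.20794 mol O.
Total oxygen = 2.94841 mol. Normalization factor = 8/2.94841 = 2.71333.
K per 8 O = 0.19152 × 2.71333 = 0.520.

0.520 K apfu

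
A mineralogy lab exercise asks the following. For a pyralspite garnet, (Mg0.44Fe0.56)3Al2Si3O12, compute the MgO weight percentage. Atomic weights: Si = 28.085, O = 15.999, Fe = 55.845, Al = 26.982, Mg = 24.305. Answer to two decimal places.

11.66 wt%

Formula mass = 456.109 g/mol.
1.32 Mg → 1.3200 mol MgO per formula unit; M(MgO) = 40.304, so MgO mass = 53.201 g.
53.201/456.109 × 100 = 11.66 wt%.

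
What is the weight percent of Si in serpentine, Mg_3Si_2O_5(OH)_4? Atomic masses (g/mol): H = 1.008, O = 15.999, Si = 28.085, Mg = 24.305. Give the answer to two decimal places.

Molar mass of Mg_3Si_2O_5(OH)_4: 3*24.305 + 2*28.085 + 9*15.999 + 4*1.008 = 277.108 g/mol.
Mass of Si per formula unit: 2 × 28.085 = 56.170 g.
Weight fraction Si = 56.170 / 277.108 = 0.2027.

20.27 mass %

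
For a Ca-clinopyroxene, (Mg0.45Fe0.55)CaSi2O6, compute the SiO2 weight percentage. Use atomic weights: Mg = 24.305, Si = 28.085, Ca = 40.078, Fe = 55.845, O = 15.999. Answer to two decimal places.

51.38 wt%

Molar mass of (Mg0.45Fe0.55)CaSi2O6 = 0.45×24.305 + 0.55×55.845 + 1×40.078 + 2×28.085 + 6×15.999 = 233.894 g/mol.
Each formula unit contains 2 Si, equivalent to 2/1 = 2.0000 mol SiO2.
M(SiO2) = 1×28.085 + 2×15.999 = 60.083 g/mol.
Mass of SiO2 per formula unit = 2.0000 × 60.083 = 120.166 g.
SiO2 wt% = 120.166 / 233.894 × 100 = 51.38%.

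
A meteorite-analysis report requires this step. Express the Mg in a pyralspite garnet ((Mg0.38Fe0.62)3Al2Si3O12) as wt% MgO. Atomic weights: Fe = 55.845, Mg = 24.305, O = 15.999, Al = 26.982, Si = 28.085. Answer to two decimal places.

Formula mass = 461.786 g/mol.
1.14 Mg → 1.1400 mol MgO per formula unit; M(MgO) = 40.304, so MgO mass = 45.947 g.
45.947/461.786 × 100 = 9.95 wt%.

9.95 wt%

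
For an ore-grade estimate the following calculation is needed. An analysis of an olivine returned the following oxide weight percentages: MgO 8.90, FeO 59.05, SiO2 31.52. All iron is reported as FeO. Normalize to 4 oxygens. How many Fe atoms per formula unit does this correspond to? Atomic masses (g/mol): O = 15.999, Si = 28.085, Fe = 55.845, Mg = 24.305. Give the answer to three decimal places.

1.572 Fe apfu

8.90 wt% MgO ÷ 40.304 g/mol = 0.22082 mol, giving 0.22082 Mg and 0.22082 O.
59.05 wt% FeO ÷ 71.844 g/mol = 0.82192 mol, giving 0.82192 Fe and 0.82192 O.
31.52 wt% SiO2 ÷ 60.083 g/mol = 0.52461 mol, giving 0.52461 Si and 1.04922 O.
Oxygen sums to 2.09196; scaling by 4/2.09196 = 1.91208 puts the formula on 4 O.
Fe: 0.82192 × 1.91208 = 1.572 atoms per formula unit.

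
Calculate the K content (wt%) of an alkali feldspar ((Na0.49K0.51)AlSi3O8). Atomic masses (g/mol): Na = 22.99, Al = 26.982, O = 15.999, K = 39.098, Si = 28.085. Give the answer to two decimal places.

7.37 wt%

Molar mass of (Na0.49K0.51)AlSi3O8: 0.49×22.99 + 0.51×39.098 + 1×26.982 + 3×28.085 + 8×15.999 = 270.434 g/mol.
Mass of K per formula unit: 0.51 × 39.098 = 19.940 g.
Weight fraction K = 19.940 / 270.434 = 0.0737.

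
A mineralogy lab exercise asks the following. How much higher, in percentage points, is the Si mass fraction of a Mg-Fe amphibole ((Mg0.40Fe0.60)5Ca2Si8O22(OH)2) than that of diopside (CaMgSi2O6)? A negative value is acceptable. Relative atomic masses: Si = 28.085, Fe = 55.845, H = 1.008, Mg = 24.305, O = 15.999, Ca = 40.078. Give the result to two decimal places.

Si in (Mg0.40Fe0.60)5Ca2Si8O22(OH)2: molar mass 906.973 g/mol; 8×28.085 = 224.680 g → 24.77 wt%.
Si in CaMgSi2O6: molar mass 216.547 g/mol; 2×28.085 = 56.170 g → 25.94 wt%.
Difference = 24.77 − 25.94 = -1.17 percentage points.

-1.17 percentage points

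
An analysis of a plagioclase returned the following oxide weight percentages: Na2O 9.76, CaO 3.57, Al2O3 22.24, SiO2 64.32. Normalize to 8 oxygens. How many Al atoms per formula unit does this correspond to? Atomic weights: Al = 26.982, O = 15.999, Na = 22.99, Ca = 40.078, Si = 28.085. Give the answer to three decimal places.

1.157 Al apfu

Na2O (M=61.979): mol = 0.15747; Na = 0.31494, O = 0.15747.
CaO (M=56.077): mol = 0.06366; Ca = 0.06366, O = 0.06366.
Al2O3 (M=101.961): mol = 0.21812; Al = 0.43624, O = 0.65436.
SiO2 (M=60.083): mol = 1.07052; Si = 1.07052, O = 2.14104.
ΣO = 3.01653; factor = 8/ΣO = 2.65205.
Al apfu = 0.43624 × 2.65205 = 1.157.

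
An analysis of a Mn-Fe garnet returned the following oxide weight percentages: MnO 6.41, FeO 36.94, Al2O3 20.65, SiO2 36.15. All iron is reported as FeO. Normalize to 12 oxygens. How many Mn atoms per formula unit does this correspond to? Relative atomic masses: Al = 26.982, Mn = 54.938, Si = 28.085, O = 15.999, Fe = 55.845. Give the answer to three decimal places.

0.449 Mn apfu

MnO: 6.41/70.937 = 0.09036 mol → 0.09036 mol Mn, 0.09036 mol O.
FeO: 36.94/71.844 = 0.51417 mol → 0.51417 mol Fe, 0.51417 mol O.
Al2O3: 20.65/101.961 = 0.20253 mol → 0.40506 mol Al, 0.60759 mol O.
SiO2: 36.15/60.083 = 0.60167 mol → 0.60167 mol Si, 1.20334 mol O.
Total oxygen = 2.41546 mol. Normalization factor = 12/2.41546 = 4.96800.
Mn per 12 O = 0.09036 × 4.96800 = 0.449.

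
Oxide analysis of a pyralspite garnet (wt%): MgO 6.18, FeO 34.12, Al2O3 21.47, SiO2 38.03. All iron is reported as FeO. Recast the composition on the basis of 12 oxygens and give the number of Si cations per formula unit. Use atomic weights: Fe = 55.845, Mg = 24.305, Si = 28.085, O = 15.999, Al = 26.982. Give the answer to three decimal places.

MgO: 6.18/40.304 = 0.15333 mol → 0.15333 mol Mg, 0.15333 mol O.
FeO: 34.12/71.844 = 0.47492 mol → 0.47492 mol Fe, 0.47492 mol O.
Al2O3: 21.47/101.961 = 0.21057 mol → 0.42114 mol Al, 0.63171 mol O.
SiO2: 38.03/60.083 = 0.63296 mol → 0.63296 mol Si, 1.26592 mol O.
Total oxygen = 2.52588 mol. Normalization factor = 12/2.52588 = 4.75082.
Si per 12 O = 0.63296 × 4.75082 = 3.007.

3.007 Si apfu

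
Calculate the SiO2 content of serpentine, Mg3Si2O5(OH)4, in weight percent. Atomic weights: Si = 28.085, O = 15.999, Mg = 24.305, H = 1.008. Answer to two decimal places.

M(Mg3Si2O5(OH)4) = 277.108 g/mol; M(SiO2) = 60.083 g/mol.
Moles SiO2 per formula unit = 2 Si ÷ 1 = 2.0000.
SiO2 fraction = (2.0000 × 60.083) / 277.108 = 120.166/277.108 = 0.4336.

43.36 wt%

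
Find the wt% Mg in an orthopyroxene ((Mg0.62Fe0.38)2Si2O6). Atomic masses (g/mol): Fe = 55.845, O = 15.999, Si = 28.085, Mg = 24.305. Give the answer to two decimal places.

M((Mg0.62Fe0.38)2Si2O6) = 224.744 g/mol.
Mg contributes 1.24 × 24.305 = 30.138 g per mole.
30.138/224.744 = 0.1341 → 13.41%.

13.41 mass %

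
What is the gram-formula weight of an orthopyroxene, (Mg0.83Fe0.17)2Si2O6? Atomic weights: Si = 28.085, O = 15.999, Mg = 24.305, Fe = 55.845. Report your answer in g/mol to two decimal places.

M = 1.66(24.305) + 0.34(55.845) + 2(28.085) + 6(15.999)

211.50 g/mol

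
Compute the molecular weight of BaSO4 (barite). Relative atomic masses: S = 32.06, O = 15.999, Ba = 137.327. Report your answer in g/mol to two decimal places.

The formula mass is the sum 1·137.327 + 1·32.06 + 4·15.999.

233.38 g/mol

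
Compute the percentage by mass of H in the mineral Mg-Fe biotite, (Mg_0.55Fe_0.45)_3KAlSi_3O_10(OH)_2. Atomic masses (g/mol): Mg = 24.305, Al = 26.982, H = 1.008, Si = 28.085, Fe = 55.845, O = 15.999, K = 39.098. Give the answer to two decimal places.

M((Mg_0.55Fe_0.45)_3KAlSi_3O_10(OH)_2) = 459.833 g/mol.
H contributes 2 × 1.008 = 2.016 g per mole.
2.016/459.833 = 0.0044 → 0.44%.

0.44 mass %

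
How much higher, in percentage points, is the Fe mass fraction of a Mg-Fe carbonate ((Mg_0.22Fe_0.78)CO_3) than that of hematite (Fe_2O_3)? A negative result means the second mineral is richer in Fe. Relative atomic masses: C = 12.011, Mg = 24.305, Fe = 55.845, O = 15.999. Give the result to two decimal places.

-29.95 percentage points

First mineral: 43.559 g Fe in 108.914 g formula = 39.99 wt% Fe.
Second mineral: 111.690 g Fe in 159.687 g formula = 69.94 wt% Fe.
39.99% − 69.94% gives a difference of -29.95 percentage points.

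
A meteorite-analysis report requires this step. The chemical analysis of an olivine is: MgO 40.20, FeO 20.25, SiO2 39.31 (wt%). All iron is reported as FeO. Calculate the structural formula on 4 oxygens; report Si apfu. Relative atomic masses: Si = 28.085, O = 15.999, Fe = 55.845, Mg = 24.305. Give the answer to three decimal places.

1.011 Si apfu

MgO: 40.20/40.304 = 0.99742 mol → 0.99742 mol Mg, 0.99742 mol O.
FeO: 20.25/71.844 = 0.28186 mol → 0.28186 mol Fe, 0.28186 mol O.
SiO2: 39.31/60.083 = 0.65426 mol → 0.65426 mol Si, 1.30852 mol O.
Total oxygen = 2.58780 mol. Normalization factor = 4/2.58780 = 1.54571.
Si per 4 O = 0.65426 × 1.54571 = 1.011.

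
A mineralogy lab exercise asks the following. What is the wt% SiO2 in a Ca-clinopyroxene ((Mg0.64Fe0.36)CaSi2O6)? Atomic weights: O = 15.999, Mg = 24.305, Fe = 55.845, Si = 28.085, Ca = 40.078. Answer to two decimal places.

52.73 wt%

M((Mg0.64Fe0.36)CaSi2O6) = 227.901 g/mol; M(SiO2) = 60.083 g/mol.
Moles SiO2 per formula unit = 2 Si ÷ 1 = 2.0000.
SiO2 fraction = (2.0000 × 60.083) / 227.901 = 120.166/227.901 = 0.5273.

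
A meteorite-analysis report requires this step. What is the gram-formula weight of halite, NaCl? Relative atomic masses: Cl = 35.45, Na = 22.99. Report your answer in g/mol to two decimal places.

Na: 1 × 22.99 = 22.9900
Cl: 1 × 35.45 = 35.4500
Summing the contributions gives the formula mass.

58.44 g/mol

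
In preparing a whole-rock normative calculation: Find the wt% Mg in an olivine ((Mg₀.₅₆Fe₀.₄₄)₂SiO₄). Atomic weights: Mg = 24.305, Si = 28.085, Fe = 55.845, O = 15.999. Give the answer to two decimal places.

M((Mg₀.₅₆Fe₀.₄₄)₂SiO₄) = 168.446 g/mol.
Mg contributes 1.12 × 24.305 = 27.222 g per mole.
27.222/168.446 = 0.1616 → 16.16%.

16.16 weight percent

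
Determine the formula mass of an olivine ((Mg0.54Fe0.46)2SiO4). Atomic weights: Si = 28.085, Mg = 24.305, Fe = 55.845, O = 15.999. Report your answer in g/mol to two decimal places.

169.71 g/mol

The formula mass is the sum 1.08(24.305) + 0.92(55.845) + 1(28.085) + 4(15.999).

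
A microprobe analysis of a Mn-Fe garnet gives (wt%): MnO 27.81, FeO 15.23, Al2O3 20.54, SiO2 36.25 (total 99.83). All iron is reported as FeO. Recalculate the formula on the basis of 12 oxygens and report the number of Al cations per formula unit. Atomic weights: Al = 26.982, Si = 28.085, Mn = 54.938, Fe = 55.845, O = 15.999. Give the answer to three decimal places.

MnO (M=70.937): mol = 0.39204; Mn = 0.39204, O = 0.39204.
FeO (M=71.844): mol = 0.21199; Fe = 0.21199, O = 0.21199.
Al2O3 (M=101.961): mol = 0.20145; Al = 0.40290, O = 0.60435.
SiO2 (M=60.083): mol = 0.60333; Si = 0.60333, O = 1.20666.
ΣO = 2.41504; factor = 12/ΣO = 4.96886.
Al apfu = 0.40290 × 4.96886 = 2.002.

2.002 Al apfu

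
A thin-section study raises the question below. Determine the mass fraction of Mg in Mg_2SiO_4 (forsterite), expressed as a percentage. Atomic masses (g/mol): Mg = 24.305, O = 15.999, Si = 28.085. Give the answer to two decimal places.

34.55 mass %

Molar mass of Mg_2SiO_4: 2×24.305 + 1×28.085 + 4×15.999 = 140.691 g/mol.
Mass of Mg per formula unit: 2 × 24.305 = 48.610 g.
Weight fraction Mg = 48.610 / 140.691 = 0.3455.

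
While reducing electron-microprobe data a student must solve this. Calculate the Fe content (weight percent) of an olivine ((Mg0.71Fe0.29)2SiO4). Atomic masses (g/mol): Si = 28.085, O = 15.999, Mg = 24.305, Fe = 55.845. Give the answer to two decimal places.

20.37 weight percent

Formula mass = 1.42*24.305 + 0.58*55.845 + 1*28.085 + 4*15.999 = 158.984 g/mol, of which 32.390 g is Fe.
So Fe makes up 32.390/158.984 = 0.2037 of the mass, i.e. 20.37%.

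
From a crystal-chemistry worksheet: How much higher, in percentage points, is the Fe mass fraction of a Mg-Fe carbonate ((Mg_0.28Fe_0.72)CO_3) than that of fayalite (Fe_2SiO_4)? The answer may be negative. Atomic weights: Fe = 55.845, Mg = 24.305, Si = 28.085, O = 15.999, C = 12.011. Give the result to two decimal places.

-17.24 percentage points

Fe in (Mg_0.28Fe_0.72)CO_3: molar mass 107.022 g/mol; 0.72×55.845 = 40.208 g → 37.57 wt%.
Fe in Fe_2SiO_4: molar mass 203.771 g/mol; 2×55.845 = 111.690 g → 54.81 wt%.
Difference = 37.57 − 54.81 = -17.24 percentage points.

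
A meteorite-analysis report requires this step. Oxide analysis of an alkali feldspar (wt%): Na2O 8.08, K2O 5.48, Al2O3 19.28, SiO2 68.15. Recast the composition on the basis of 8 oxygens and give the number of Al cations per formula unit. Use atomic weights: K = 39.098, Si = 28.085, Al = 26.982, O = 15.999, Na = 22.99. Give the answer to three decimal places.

Na2O (M=61.979): mol = 0.13037; Na = 0.26074, O = 0.13037.
K2O (M=94.195): mol = 0.05818; K = 0.11636, O = 0.05818.
Al2O3 (M=101.961): mol = 0.18909; Al = 0.37818, O = 0.56727.
SiO2 (M=60.083): mol = 1.13426; Si = 1.13426, O = 2.26852.
ΣO = 3.02434; factor = 8/ΣO = 2.64521.
Al apfu = 0.37818 × 2.64521 = 1.000.

1.000 Al apfu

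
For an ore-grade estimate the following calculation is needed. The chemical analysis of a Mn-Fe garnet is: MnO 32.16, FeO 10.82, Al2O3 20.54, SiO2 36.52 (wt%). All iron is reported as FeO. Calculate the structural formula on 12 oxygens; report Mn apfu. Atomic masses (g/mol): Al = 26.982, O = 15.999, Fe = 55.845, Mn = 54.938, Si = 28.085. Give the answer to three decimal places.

2.244 Mn apfu

32.16 wt% MnO ÷ 70.937 g/mol = 0.45336 mol, giving 0.45336 Mn and 0.45336 O.
10.82 wt% FeO ÷ 71.844 g/mol = 0.15060 mol, giving 0.15060 Fe and 0.15060 O.
20.54 wt% Al2O3 ÷ 101.961 g/mol = 0.20145 mol, giving 0.40290 Al and 0.60435 O.
36.52 wt% SiO2 ÷ 60.083 g/mol = 0.60783 mol, giving 0.60783 Si and 1.21566 O.
Oxygen sums to 2.42397; scaling by 12/2.42397 = 4.95056 puts the formula on 12 O.
Mn: 0.45336 × 4.95056 = 2.244 atoms per formula unit.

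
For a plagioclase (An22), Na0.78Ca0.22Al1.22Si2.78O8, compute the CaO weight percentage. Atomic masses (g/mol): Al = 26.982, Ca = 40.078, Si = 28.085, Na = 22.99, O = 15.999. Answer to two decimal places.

4.64 wt%

Molar mass of Na0.78Ca0.22Al1.22Si2.78O8 = 0.78*22.99 + 0.22*40.078 + 1.22*26.982 + 2.78*28.085 + 8*15.999 = 265.736 g/mol.
Each formula unit contains 0.22 Ca, equivalent to 0.22/1 = 0.2200 mol CaO.
M(CaO) = 1×40.078 + 1×15.999 = 56.077 g/mol.
Mass of CaO per formula unit = 0.2200 × 56.077 = 12.337 g.
CaO wt% = 12.337 / 265.736 × 100 = 4.64%.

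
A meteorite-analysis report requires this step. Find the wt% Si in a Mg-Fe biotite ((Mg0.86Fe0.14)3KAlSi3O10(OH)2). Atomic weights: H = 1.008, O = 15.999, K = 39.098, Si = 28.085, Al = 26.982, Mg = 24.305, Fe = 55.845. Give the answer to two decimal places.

19.57 weight percent

Formula mass = 2.58×24.305 + 0.42×55.845 + 1×39.098 + 1×26.982 + 3×28.085 + 12×15.999 + 2×1.008 = 430.501 g/mol, of which 84.255 g is Si.
So Si makes up 84.255/430.501 = 0.1957 of the mass, i.e. 19.57%.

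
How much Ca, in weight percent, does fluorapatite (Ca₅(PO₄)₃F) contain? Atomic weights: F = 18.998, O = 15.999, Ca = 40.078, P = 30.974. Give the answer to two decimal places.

39.74 weight percent

Molar mass of Ca₅(PO₄)₃F: 5×40.078 + 3×30.974 + 12×15.999 + 1×18.998 = 504.298 g/mol.
Mass of Ca per formula unit: 5 × 40.078 = 200.390 g.
Weight fraction Ca = 200.390 / 504.298 = 0.3974.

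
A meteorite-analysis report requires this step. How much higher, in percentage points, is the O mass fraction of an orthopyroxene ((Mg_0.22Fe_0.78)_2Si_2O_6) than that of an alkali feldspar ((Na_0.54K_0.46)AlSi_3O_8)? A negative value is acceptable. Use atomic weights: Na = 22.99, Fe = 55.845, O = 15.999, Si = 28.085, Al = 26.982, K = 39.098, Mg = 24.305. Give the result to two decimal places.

-9.07 percentage points

First mineral: 95.994 g O in 249.976 g formula = 38.40 wt% O.
Second mineral: 127.992 g O in 269.629 g formula = 47.47 wt% O.
38.40% − 47.47% gives a difference of -9.07 percentage points.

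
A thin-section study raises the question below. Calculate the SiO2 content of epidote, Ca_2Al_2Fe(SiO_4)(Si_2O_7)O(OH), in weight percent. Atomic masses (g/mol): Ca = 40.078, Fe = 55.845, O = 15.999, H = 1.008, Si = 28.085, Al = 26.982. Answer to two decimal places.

37.30 wt%

M(Ca_2Al_2Fe(SiO_4)(Si_2O_7)O(OH)) = 483.215 g/mol; M(SiO2) = 60.083 g/mol.
Moles SiO2 per formula unit = 3 Si ÷ 1 = 3.0000.
SiO2 fraction = (3.0000 × 60.083) / 483.215 = 180.249/483.215 = 0.3730.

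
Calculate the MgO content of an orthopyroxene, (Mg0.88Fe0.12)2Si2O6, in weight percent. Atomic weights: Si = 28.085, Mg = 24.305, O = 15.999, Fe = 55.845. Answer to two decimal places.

34.05 wt%

Formula mass = 208.344 g/mol.
1.76 Mg → 1.7600 mol MgO per formula unit; M(MgO) = 40.304, so MgO mass = 70.935 g.
70.935/208.344 × 100 = 34.05 wt%.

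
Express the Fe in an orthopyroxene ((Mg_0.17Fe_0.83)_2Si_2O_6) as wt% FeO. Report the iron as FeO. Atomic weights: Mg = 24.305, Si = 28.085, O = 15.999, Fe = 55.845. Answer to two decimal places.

47.11 wt%

Molar mass of (Mg_0.17Fe_0.83)_2Si_2O_6 = 0.34·24.305 + 1.66·55.845 + 2·28.085 + 6·15.999 = 253.130 g/mol.
Each formula unit contains 1.66 Fe, equivalent to 1.66/1 = 1.6600 mol FeO.
M(FeO) = 1×55.845 + 1×15.999 = 71.844 g/mol.
Mass of FeO per formula unit = 1.6600 × 71.844 = 119.261 g.
FeO wt% = 119.261 / 253.130 × 100 = 47.11%.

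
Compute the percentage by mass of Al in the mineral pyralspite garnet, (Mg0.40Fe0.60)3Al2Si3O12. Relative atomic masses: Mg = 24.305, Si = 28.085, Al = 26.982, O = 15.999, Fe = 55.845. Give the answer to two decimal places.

11.73 mass %

Formula mass = 1.20·24.305 + 1.80·55.845 + 2·26.982 + 3·28.085 + 12·15.999 = 459.894 g/mol, of which 53.964 g is Al.
So Al makes up 53.964/459.894 = 0.1173 of the mass, i.e. 11.73%.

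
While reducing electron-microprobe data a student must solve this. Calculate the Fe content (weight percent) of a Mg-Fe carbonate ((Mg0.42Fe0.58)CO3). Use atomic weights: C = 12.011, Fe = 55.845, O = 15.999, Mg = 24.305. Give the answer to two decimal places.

31.57 weight percent

M((Mg0.42Fe0.58)CO3) = 102.606 g/mol.
Fe contributes 0.58 × 55.845 = 32.390 g per mole.
32.390/102.606 = 0.3157 → 31.57%.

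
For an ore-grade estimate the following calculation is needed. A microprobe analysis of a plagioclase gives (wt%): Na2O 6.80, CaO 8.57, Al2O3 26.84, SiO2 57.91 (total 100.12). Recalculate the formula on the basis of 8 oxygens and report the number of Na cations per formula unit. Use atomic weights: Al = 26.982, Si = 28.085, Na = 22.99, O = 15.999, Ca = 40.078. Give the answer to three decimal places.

0.589 Na apfu

Na2O (M=61.979): mol = 0.10971; Na = 0.21942, O = 0.10971.
CaO (M=56.077): mol = 0.15283; Ca = 0.15283, O = 0.15283.
Al2O3 (M=101.961): mol = 0.26324; Al = 0.52648, O = 0.78972.
SiO2 (M=60.083): mol = 0.96383; Si = 0.96383, O = 1.92766.
ΣO = 2.97992; factor = 8/ΣO = 2.68464.
Na apfu = 0.21942 × 2.68464 = 0.589.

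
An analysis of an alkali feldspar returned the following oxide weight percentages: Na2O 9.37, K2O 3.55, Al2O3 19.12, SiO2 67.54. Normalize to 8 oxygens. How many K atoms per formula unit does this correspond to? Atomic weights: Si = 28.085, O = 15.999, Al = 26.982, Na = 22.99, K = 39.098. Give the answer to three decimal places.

0.201 K apfu

Na2O: 9.37/61.979 = 0.15118 mol → 0.30236 mol Na, 0.15118 mol O.
K2O: 3.55/94.195 = 0.03769 mol → 0.07538 mol K, 0.03769 mol O.
Al2O3: 19.12/101.961 = 0.18752 mol → 0.37504 mol Al, 0.56256 mol O.
SiO2: 67.54/60.083 = 1.12411 mol → 1.12411 mol Si, 2.24822 mol O.
Total oxygen = 2.99965 mol. Normalization factor = 8/2.99965 = 2.66698.
K per 8 O = 0.07538 × 2.66698 = 0.201.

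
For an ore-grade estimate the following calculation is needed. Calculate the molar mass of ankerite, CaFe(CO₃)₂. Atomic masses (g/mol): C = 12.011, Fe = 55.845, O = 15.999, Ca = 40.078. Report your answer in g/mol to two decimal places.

Ca: 1 × 40.078 = 40.0780
Fe: 1 × 55.845 = 55.8450
C: 2 × 12.011 = 24.0220
O: 6 × 15.999 = 95.9940
Summing the contributions gives the formula mass.

215.94 g/mol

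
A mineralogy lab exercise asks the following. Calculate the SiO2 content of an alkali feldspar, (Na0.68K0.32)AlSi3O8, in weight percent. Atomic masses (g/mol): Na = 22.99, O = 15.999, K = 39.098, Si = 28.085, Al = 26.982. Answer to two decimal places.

Formula mass = 267.374 g/mol.
3 Si → 3.0000 mol SiO2 per formula unit; M(SiO2) = 60.083, so SiO2 mass = 180.249 g.
180.249/267.374 × 100 = 67.41 wt%.

67.41 wt%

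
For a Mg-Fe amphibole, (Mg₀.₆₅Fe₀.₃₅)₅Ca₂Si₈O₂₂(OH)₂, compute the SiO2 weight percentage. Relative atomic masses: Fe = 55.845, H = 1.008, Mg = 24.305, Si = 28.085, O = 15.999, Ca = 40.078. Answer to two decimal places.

M((Mg₀.₆₅Fe₀.₃₅)₅Ca₂Si₈O₂₂(OH)₂) = 867.548 g/mol; M(SiO2) = 60.083 g/mol.
Moles SiO2 per formula unit = 8 Si ÷ 1 = 8.0000.
SiO2 fraction = (8.0000 × 60.083) / 867.548 = 480.664/867.548 = 0.5540.

55.40 wt%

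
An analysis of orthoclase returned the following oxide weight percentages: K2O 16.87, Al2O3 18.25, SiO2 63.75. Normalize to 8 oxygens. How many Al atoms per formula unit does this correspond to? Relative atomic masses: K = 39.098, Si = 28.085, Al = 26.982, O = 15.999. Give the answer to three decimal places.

16.87 wt% K2O ÷ 94.195 g/mol = 0.17910 mol, giving 0.35820 K and 0.17910 O.
18.25 wt% Al2O3 ÷ 101.961 g/mol = 0.17899 mol, giving 0.35798 Al and 0.53697 O.
63.75 wt% SiO2 ÷ 60.083 g/mol = 1.06103 mol, giving 1.06103 Si and 2.12206 O.
Oxygen sums to 2.83813; scaling by 8/2.83813 = 2.81876 puts the formula on 8 O.
Al: 0.35798 × 2.81876 = 1.009 atoms per formula unit.

1.009 Al apfu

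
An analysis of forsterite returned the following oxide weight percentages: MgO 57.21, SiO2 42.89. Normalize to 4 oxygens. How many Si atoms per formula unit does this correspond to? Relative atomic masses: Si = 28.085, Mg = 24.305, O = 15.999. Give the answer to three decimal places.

1.003 Si apfu

57.21 wt% MgO ÷ 40.304 g/mol = 1.41946 mol, giving 1.41946 Mg and 1.41946 O.
42.89 wt% SiO2 ÷ 60.083 g/mol = 0.71385 mol, giving 0.71385 Si and 1.42770 O.
Oxygen sums to 2.84716; scaling by 4/2.84716 = 1.40491 puts the formula on 4 O.
Si: 0.71385 × 1.40491 = 1.003 atoms per formula unit.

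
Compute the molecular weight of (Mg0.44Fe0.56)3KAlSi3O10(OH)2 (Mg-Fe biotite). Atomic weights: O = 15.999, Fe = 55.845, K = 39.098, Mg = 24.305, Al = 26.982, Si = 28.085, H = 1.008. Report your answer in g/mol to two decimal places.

470.24 g/mol

The formula mass is the sum 1.32·24.305 + 1.68·55.845 + 1·39.098 + 1·26.982 + 3·28.085 + 12·15.999 + 2·1.008.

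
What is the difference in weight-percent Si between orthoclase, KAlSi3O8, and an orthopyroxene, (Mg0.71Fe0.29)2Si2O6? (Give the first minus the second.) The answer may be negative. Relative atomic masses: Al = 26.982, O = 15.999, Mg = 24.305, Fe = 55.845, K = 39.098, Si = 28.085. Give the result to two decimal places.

4.63 percentage points

M(KAlSi3O8) = 278.327 g/mol, so wt% Si = 84.255/278.327 × 100 = 30.27%.
M((Mg0.71Fe0.29)2Si2O6) = 219.067 g/mol, so wt% Si = 56.170/219.067 × 100 = 25.64%.
30.27 − 25.64 = 4.63 pp.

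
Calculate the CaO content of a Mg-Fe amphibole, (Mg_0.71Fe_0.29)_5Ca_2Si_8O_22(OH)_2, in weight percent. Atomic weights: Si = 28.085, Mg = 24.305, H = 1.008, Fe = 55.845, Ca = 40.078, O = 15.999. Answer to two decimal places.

13.07 wt%

Formula mass = 858.086 g/mol.
2 Ca → 2.0000 mol CaO per formula unit; M(CaO) = 56.077, so CaO mass = 112.154 g.
112.154/858.086 × 100 = 13.07 wt%.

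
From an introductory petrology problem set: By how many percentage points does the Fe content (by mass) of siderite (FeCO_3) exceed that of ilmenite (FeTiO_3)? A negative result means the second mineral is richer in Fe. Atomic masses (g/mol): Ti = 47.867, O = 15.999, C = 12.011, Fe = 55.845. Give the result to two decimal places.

11.39 percentage points

M(FeCO_3) = 115.853 g/mol, so wt% Fe = 55.845/115.853 × 100 = 48.20%.
M(FeTiO_3) = 151.709 g/mol, so wt% Fe = 55.845/151.709 × 100 = 36.81%.
48.20 − 36.81 = 11.39 pp.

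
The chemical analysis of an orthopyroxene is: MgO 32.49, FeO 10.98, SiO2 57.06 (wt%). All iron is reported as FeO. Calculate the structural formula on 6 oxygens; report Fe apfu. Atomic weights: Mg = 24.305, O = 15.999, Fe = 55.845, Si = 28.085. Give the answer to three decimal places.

0.321 Fe apfu

MgO: 32.49/40.304 = 0.80612 mol → 0.80612 mol Mg, 0.80612 mol O.
FeO: 10.98/71.844 = 0.15283 mol → 0.15283 mol Fe, 0.15283 mol O.
SiO2: 57.06/60.083 = 0.94969 mol → 0.94969 mol Si, 1.89938 mol O.
Total oxygen = 2.85833 mol. Normalization factor = 6/2.85833 = 2.09913.
Fe per 6 O = 0.15283 × 2.09913 = 0.321.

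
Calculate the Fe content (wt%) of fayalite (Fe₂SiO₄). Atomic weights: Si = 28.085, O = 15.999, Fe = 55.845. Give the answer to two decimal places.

54.81 wt%

Formula mass = 2·55.845 + 1·28.085 + 4·15.999 = 203.771 g/mol, of which 111.690 g is Fe.
So Fe makes up 111.690/203.771 = 0.5481 of the mass, i.e. 54.81%.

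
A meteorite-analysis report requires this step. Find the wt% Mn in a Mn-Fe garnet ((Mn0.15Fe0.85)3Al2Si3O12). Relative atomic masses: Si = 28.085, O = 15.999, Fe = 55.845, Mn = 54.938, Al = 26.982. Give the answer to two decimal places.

4.97 weight percent

Formula mass = 0.45*54.938 + 2.55*55.845 + 2*26.982 + 3*28.085 + 12*15.999 = 497.334 g/mol, of which 24.722 g is Mn.
So Mn makes up 24.722/497.334 = 0.0497 of the mass, i.e. 4.97%.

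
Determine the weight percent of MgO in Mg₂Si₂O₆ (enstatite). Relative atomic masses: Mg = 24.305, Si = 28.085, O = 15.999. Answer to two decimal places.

Formula mass = 200.774 g/mol.
2 Mg → 2.0000 mol MgO per formula unit; M(MgO) = 40.304, so MgO mass = 80.608 g.
80.608/200.774 × 100 = 40.15 wt%.

40.15 wt%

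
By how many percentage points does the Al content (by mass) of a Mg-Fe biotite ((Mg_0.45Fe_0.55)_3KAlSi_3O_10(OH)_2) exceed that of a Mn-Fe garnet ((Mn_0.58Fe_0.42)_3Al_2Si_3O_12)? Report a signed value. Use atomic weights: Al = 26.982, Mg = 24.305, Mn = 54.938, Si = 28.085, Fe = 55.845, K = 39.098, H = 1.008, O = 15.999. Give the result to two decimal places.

-5.13 percentage points

First mineral: 26.982 g Al in 469.295 g formula = 5.75 wt% Al.
Second mineral: 53.964 g Al in 496.164 g formula = 10.88 wt% Al.
5.75% − 10.88% gives a difference of -5.13 percentage points.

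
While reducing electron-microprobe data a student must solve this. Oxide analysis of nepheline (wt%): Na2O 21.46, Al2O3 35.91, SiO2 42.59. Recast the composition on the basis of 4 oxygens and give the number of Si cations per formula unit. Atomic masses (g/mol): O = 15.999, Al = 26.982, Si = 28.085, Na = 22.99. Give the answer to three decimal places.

21.46 wt% Na2O ÷ 61.979 g/mol = 0.34625 mol, giving 0.69250 Na and 0.34625 O.
35.91 wt% Al2O3 ÷ 101.961 g/mol = 0.35219 mol, giving 0.70438 Al and 1.05657 O.
42.59 wt% SiO2 ÷ 60.083 g/mol = 0.70885 mol, giving 0.70885 Si and 1.41770 O.
Oxygen sums to 2.82052; scaling by 4/2.82052 = 1.41818 puts the formula on 4 O.
Si: 0.70885 × 1.41818 = 1.005 atoms per formula unit.

1.005 Si apfu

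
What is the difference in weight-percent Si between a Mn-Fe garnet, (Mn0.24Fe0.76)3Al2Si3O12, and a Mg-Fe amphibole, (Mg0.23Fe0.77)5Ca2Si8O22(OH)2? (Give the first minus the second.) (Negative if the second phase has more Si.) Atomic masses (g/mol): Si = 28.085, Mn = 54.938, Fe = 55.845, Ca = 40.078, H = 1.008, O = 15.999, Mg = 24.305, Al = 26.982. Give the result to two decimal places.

-7.11 percentage points

M((Mn0.24Fe0.76)3Al2Si3O12) = 497.089 g/mol, so wt% Si = 84.255/497.089 × 100 = 16.95%.
M((Mg0.23Fe0.77)5Ca2Si8O22(OH)2) = 933.782 g/mol, so wt% Si = 224.680/933.782 × 100 = 24.06%.
16.95 − 24.06 = -7.11 pp.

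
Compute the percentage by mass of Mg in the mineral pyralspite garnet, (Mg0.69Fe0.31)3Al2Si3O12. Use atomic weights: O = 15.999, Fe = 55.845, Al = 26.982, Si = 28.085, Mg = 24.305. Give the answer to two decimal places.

11.63 weight percent

Formula mass = 2.07×24.305 + 0.93×55.845 + 2×26.982 + 3×28.085 + 12×15.999 = 432.454 g/mol, of which 50.311 g is Mg.
So Mg makes up 50.311/432.454 = 0.1163 of the mass, i.e. 11.63%.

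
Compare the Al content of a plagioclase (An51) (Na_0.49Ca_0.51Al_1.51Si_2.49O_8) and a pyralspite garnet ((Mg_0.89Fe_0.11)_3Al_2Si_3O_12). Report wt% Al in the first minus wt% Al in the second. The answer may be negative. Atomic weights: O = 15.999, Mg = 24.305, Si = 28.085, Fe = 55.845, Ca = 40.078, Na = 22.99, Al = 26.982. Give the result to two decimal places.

2.02 percentage points

M(Na_0.49Ca_0.51Al_1.51Si_2.49O_8) = 270.371 g/mol, so wt% Al = 40.743/270.371 × 100 = 15.07%.
M((Mg_0.89Fe_0.11)_3Al_2Si_3O_12) = 413.530 g/mol, so wt% Al = 53.964/413.530 × 100 = 13.05%.
15.07 − 13.05 = 2.02 pp.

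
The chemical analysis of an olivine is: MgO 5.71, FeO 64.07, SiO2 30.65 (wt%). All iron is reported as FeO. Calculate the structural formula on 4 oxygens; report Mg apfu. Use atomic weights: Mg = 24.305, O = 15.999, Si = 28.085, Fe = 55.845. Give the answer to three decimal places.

0.276 Mg apfu

MgO: 5.71/40.304 = 0.14167 mol → 0.14167 mol Mg, 0.14167 mol O.
FeO: 64.07/71.844 = 0.89179 mol → 0.89179 mol Fe, 0.89179 mol O.
SiO2: 30.65/60.083 = 0.51013 mol → 0.51013 mol Si, 1.02026 mol O.
Total oxygen = 2.05372 mol. Normalization factor = 4/2.05372 = 1.94769.
Mg per 4 O = 0.14167 × 1.94769 = 0.276.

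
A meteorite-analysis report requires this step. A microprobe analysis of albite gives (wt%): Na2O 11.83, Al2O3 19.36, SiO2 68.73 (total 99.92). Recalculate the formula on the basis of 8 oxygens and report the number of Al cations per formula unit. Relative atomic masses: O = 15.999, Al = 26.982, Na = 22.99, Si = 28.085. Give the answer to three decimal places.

0.997 Al apfu

Na2O (M=61.979): mol = 0.19087; Na = 0.38174, O = 0.19087.
Al2O3 (M=101.961): mol = 0.18988; Al = 0.37976, O = 0.56964.
SiO2 (M=60.083): mol = 1.14392; Si = 1.14392, O = 2.28784.
ΣO = 3.04835; factor = 8/ΣO = 2.62437.
Al apfu = 0.37976 × 2.62437 = 0.997.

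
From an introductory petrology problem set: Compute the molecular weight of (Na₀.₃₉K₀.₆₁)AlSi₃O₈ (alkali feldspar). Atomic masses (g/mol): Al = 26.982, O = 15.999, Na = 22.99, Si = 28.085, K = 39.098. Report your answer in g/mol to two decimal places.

M = 0.39(22.99) + 0.61(39.098) + 1(26.982) + 3(28.085) + 8(15.999)

272.04 g/mol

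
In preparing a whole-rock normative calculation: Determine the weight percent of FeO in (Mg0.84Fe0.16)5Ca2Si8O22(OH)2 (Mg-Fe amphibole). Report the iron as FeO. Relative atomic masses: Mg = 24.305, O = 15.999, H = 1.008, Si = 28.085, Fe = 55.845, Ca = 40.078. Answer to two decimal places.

6.86 wt%

M((Mg0.84Fe0.16)5Ca2Si8O22(OH)2) = 837.585 g/mol; M(FeO) = 71.844 g/mol.
Moles FeO per formula unit = 0.80 Fe ÷ 1 = 0.8000.
FeO fraction = (0.8000 × 71.844) / 837.585 = 57.475/837.585 = 0.0686.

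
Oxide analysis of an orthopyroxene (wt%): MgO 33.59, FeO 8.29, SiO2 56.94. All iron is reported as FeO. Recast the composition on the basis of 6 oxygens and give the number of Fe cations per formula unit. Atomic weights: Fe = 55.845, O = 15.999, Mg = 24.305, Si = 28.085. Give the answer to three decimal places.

MgO (M=40.304): mol = 0.83342; Mg = 0.83342, O = 0.83342.
FeO (M=71.844): mol = 0.11539; Fe = 0.11539, O = 0.11539.
SiO2 (M=60.083): mol = 0.94769; Si = 0.94769, O = 1.89538.
ΣO = 2.84419; factor = 6/ΣO = 2.10956.
Fe apfu = 0.11539 × 2.10956 = 0.243.

0.243 Fe apfu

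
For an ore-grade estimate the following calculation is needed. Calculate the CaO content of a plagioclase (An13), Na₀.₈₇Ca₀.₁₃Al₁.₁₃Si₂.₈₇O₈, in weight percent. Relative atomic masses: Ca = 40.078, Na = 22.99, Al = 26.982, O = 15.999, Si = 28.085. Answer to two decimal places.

M(Na₀.₈₇Ca₀.₁₃Al₁.₁₃Si₂.₈₇O₈) = 264.297 g/mol; M(CaO) = 56.077 g/mol.
Moles CaO per formula unit = 0.13 Ca ÷ 1 = 0.1300.
CaO fraction = (0.1300 × 56.077) / 264.297 = 7.290/264.297 = 0.0276.

2.76 wt%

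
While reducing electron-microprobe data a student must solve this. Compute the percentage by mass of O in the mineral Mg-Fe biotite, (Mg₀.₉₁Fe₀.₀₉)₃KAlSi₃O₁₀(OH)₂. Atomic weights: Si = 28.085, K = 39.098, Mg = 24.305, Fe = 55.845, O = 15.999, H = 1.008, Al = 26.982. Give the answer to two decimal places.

45.09 weight percent

Formula mass = 2.73×24.305 + 0.27×55.845 + 1×39.098 + 1×26.982 + 3×28.085 + 12×15.999 + 2×1.008 = 425.770 g/mol, of which 191.988 g is O.
So O makes up 191.988/425.770 = 0.4509 of the mass, i.e. 45.09%.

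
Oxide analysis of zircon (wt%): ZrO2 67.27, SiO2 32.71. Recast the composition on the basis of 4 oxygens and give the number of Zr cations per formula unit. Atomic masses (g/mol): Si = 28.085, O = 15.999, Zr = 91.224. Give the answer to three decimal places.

1.001 Zr apfu

ZrO2 (M=123.222): mol = 0.54593; Zr = 0.54593, O = 1.09186.
SiO2 (M=60.083): mol = 0.54441; Si = 0.54441, O = 1.08882.
ΣO = 2.18068; factor = 4/ΣO = 1.83429.
Zr apfu = 0.54593 × 1.83429 = 1.001.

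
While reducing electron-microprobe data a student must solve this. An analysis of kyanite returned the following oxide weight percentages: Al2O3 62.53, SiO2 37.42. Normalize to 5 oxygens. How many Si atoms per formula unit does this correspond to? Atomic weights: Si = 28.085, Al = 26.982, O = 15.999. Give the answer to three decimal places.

1.009 Si apfu

Al2O3 (M=101.961): mol = 0.61327; Al = 1.22654, O = 1.83981.
SiO2 (M=60.083): mol = 0.62281; Si = 0.62281, O = 1.24562.
ΣO = 3.08543; factor = 5/ΣO = 1.62052.
Si apfu = 0.62281 × 1.62052 = 1.009.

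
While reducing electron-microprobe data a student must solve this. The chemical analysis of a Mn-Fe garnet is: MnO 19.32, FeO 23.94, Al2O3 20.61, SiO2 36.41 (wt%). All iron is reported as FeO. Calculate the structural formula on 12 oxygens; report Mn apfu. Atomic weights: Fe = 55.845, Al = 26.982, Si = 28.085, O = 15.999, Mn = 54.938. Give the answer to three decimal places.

MnO (M=70.937): mol = 0.27235; Mn = 0.27235, O = 0.27235.
FeO (M=71.844): mol = 0.33322; Fe = 0.33322, O = 0.33322.
Al2O3 (M=101.961): mol = 0.20214; Al = 0.40428, O = 0.60642.
SiO2 (M=60.083): mol = 0.60600; Si = 0.60600, O = 1.21200.
ΣO = 2.42399; factor = 12/ΣO = 4.95052.
Mn apfu = 0.27235 × 4.95052 = 1.348.

1.348 Mn apfu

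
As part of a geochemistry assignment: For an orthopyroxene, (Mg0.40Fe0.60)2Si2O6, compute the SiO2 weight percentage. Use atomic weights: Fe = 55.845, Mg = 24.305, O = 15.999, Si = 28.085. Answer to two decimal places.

Molar mass of (Mg0.40Fe0.60)2Si2O6 = 0.80×24.305 + 1.20×55.845 + 2×28.085 + 6×15.999 = 238.622 g/mol.
Each formula unit contains 2 Si, equivalent to 2/1 = 2.0000 mol SiO2.
M(SiO2) = 1×28.085 + 2×15.999 = 60.083 g/mol.
Mass of SiO2 per formula unit = 2.0000 × 60.083 = 120.166 g.
SiO2 wt% = 120.166 / 238.622 × 100 = 50.36%.

50.36 wt%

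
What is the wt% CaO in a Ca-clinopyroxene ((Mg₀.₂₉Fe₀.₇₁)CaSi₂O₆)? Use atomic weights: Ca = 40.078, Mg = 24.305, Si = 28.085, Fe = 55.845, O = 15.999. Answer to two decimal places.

23.47 wt%

Formula mass = 238.940 g/mol.
1 Ca → 1.0000 mol CaO per formula unit; M(CaO) = 56.077, so CaO mass = 56.077 g.
56.077/238.940 × 100 = 23.47 wt%.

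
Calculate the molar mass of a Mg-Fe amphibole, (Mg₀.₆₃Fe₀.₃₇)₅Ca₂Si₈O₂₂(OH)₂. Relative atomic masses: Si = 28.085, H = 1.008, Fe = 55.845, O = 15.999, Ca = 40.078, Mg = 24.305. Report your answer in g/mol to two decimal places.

870.70 g/mol

The formula mass is the sum 3.15(24.305) + 1.85(55.845) + 2(40.078) + 8(28.085) + 24(15.999) + 2(1.008).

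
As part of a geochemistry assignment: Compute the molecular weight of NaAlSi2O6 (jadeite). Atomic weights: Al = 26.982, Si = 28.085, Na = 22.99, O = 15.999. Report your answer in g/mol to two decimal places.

202.14 g/mol

M = 1·22.99 + 1·26.982 + 2·28.085 + 6·15.999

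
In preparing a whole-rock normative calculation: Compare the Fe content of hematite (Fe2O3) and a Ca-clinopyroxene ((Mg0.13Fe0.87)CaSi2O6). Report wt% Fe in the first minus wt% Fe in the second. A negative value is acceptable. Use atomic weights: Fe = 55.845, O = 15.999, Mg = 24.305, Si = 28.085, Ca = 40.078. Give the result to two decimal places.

50.03 percentage points

M(Fe2O3) = 159.687 g/mol, so wt% Fe = 111.690/159.687 × 100 = 69.94%.
M((Mg0.13Fe0.87)CaSi2O6) = 243.987 g/mol, so wt% Fe = 48.585/243.987 × 100 = 19.91%.
69.94 − 19.91 = 50.03 pp.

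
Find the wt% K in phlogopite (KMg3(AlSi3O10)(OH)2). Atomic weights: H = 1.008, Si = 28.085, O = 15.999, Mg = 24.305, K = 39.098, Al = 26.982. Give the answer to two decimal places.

9.37 mass %

Molar mass of KMg3(AlSi3O10)(OH)2: 1×39.098 + 3×24.305 + 1×26.982 + 3×28.085 + 12×15.999 + 2×1.008 = 417.254 g/mol.
Mass of K per formula unit: 1 × 39.098 = 39.098 g.
Weight fraction K = 39.098 / 417.254 = 0.0937.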